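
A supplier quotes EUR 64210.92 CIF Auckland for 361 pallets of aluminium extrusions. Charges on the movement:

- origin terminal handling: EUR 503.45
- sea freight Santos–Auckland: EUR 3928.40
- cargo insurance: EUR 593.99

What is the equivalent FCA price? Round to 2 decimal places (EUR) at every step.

From CIF to FCA, the seller no longer bears: origin terminal, freight, insurance.
FCA price = 64210.92 − 503.45 − 3928.40 − 593.99 = 59185.08

FCA price: EUR 59185.08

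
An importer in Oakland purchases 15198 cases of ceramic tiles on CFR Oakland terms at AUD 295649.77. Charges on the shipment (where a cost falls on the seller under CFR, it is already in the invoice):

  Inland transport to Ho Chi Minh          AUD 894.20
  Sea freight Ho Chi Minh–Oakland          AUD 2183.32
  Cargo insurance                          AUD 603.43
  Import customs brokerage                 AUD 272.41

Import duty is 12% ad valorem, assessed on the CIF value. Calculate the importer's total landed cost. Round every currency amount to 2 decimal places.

CFR: the seller pays costs through ocean freight to the destination port, but not insurance.
Already in the invoice (seller's account under CFR): inland to port, freight — exclude.
CIF value = CFR price + insurance = 295649.77 + 603.43 = 296253.20
Import duty = 296253.20 × 12% = 35550.38
Buyer bears: insurance 603.43 + brokerage 272.41 + duty 35550.38 = 36426.22
Landed cost = invoice 295649.77 + 36426.22 = 332075.99

Total landed cost: AUD 332075.99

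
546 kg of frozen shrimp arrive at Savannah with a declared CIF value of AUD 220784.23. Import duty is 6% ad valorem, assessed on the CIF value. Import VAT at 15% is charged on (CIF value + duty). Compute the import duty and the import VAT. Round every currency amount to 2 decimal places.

Import duty: AUD 13247.05; import VAT: AUD 35104.69

Import duty = 220784.23 × 6% = 13247.05
VAT base = CIF + duty = 220784.23 + 13247.05 = 234031.28
Import VAT = 234031.28 × 15% = 35104.69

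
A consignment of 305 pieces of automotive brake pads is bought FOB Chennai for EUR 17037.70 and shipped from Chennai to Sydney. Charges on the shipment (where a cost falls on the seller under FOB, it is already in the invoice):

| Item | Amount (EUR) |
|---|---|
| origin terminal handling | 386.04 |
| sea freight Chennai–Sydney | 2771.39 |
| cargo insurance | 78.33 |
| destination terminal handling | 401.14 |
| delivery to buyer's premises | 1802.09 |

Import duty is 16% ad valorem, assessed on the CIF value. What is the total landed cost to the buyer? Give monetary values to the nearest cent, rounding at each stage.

FOB: the seller bears costs until goods are on board at the origin port; the buyer bears freight, insurance and all costs thereafter.
Already in the invoice (seller's account under FOB): origin terminal — exclude.
CIF value = FOB price + freight + insurance = 17037.70 + 2771.39 + 78.33 = 19887.42
Import duty = 19887.42 × 16% = 3181.99
Buyer bears: freight 2771.39 + insurance 78.33 + destination terminal 401.14 + delivery 1802.09 + duty 3181.99 = 8234.94
Landed cost = invoice 17037.70 + 8234.94 = 25272.64

Total landed cost: EUR 25272.64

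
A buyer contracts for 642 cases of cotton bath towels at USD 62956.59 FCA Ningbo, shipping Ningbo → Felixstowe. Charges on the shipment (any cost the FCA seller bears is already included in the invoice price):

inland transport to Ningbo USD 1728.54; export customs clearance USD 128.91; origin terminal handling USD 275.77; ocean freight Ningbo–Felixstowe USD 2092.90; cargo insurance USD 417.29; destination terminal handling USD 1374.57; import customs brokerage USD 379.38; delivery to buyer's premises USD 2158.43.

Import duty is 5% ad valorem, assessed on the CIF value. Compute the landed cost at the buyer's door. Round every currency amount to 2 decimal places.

FCA: the seller delivers export-cleared goods to the carrier; the buyer bears costs from that point.
Already in the invoice (seller's account under FCA): inland to port, export clearance — exclude.
CIF value = FCA price + origin terminal + freight + insurance = 62956.59 + 275.77 + 2092.90 + 417.29 = 65742.55
Import duty = 65742.55 × 5% = 3287.13
Buyer bears: origin terminal 275.77 + freight 2092.90 + insurance 417.29 + destination terminal 1374.57 + brokerage 379.38 + delivery 2158.43 + duty 3287.13 = 9985.47
Landed cost = invoice 62956.59 + 9985.47 = 72942.06

Total landed cost: USD 72942.06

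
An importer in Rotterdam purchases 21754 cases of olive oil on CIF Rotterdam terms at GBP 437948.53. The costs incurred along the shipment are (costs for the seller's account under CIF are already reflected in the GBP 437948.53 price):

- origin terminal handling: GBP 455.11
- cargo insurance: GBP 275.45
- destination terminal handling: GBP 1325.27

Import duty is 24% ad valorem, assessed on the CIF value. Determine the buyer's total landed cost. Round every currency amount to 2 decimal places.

CIF: the seller pays costs through ocean freight and marine insurance to the destination port.
Already in the invoice (seller's account under CIF): origin terminal, insurance — exclude.
The CIF price already equals the CIF value: 437948.53
Import duty = 437948.53 × 24% = 105107.65
Buyer bears: destination terminal 1325.27 + duty 105107.65 = 106432.92
Landed cost = invoice 437948.53 + 106432.92 = 544381.45

Total landed cost: GBP 544381.45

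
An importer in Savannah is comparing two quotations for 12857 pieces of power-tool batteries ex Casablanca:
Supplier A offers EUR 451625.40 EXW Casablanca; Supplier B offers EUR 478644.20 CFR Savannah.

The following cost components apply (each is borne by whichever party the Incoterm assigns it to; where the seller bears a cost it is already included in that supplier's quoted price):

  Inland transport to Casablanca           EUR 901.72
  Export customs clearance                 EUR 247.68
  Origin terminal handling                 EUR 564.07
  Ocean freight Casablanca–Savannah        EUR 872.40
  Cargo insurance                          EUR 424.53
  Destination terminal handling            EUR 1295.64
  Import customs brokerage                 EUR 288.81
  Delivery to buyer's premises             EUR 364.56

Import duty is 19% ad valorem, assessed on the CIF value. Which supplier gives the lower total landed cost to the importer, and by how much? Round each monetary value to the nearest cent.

Supplier A is cheaper by EUR 29075.19

Supplier A (EXW):
CIF value = EXW price + inland to port + export clearance + origin terminal + freight + insurance = 451625.40 + 901.72 + 247.68 + 564.07 + 872.40 + 424.53 = 454635.80
Import duty = 454635.80 × 19% = 86380.80
Buyer bears (A): 901.72 + 247.68 + 564.07 + 872.40 + 424.53 + 1295.64 + 288.81 + 364.56 = 4959.41
Landed cost (A) = invoice 451625.40 + 4959.41 + duty 86380.80 = 542965.61
Supplier B (CFR):
CIF value = CFR price + insurance = 478644.20 + 424.53 = 479068.73
Import duty = 479068.73 × 19% = 91023.06
Buyer bears (B): 424.53 + 1295.64 + 288.81 + 364.56 = 2373.54
Landed cost (B) = invoice 478644.20 + 2373.54 + duty 91023.06 = 572040.80
Difference = |542965.61 − 572040.80| = 29075.19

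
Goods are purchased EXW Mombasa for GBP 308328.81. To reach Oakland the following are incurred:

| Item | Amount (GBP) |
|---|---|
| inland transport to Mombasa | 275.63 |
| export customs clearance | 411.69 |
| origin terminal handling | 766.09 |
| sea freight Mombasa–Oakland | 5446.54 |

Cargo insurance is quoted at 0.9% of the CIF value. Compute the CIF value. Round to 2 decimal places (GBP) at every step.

CIF value: GBP 318091.58

Let C be the CIF value. C = EXW price + pre-shipment costs + freight + 0.9% × C
C − 0.9% × C = 308328.81 + 275.63 + 411.69 + 766.09 + 5446.54
0.991 × C = 315228.76
C = 315228.76 / 0.991 = 318091.58
Insurance premium = 0.9% × 318091.58 = 2862.82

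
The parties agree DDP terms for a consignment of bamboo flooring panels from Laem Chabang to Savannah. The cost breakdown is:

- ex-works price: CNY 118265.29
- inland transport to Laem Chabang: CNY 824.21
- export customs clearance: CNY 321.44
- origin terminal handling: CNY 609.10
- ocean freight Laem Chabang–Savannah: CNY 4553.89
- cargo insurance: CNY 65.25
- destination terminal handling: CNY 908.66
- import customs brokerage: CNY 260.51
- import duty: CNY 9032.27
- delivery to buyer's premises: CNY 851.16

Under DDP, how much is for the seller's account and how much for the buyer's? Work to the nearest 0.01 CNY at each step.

DDP: the seller bears all costs including import duty.
Seller's account: goods 118265.29 + inland to port 824.21 + export clearance 321.44 + origin terminal 609.10 + freight 4553.89 + insurance 65.25 + destination terminal 908.66 + brokerage 260.51 + duty 9032.27 + delivery 851.16 = 135691.78
Buyer's account: 0.00

Seller: CNY 135691.78; buyer: CNY 0.00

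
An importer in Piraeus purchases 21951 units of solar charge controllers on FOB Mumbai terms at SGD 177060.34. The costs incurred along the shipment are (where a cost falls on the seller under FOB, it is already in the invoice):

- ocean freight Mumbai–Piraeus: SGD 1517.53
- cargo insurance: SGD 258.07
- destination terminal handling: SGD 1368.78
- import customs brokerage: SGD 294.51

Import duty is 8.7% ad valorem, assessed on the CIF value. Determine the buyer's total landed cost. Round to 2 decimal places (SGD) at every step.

FOB: the seller bears costs until goods are on board at the origin port; the buyer bears freight, insurance and all costs thereafter.
CIF value = FOB price + freight + insurance = 177060.34 + 1517.53 + 258.07 = 178835.94
Import duty = 178835.94 × 8.7% = 15558.73
Buyer bears: freight 1517.53 + insurance 258.07 + destination terminal 1368.78 + brokerage 294.51 + duty 15558.73 = 18997.62
Landed cost = invoice 177060.34 + 18997.62 = 196057.96

Total landed cost: SGD 196057.96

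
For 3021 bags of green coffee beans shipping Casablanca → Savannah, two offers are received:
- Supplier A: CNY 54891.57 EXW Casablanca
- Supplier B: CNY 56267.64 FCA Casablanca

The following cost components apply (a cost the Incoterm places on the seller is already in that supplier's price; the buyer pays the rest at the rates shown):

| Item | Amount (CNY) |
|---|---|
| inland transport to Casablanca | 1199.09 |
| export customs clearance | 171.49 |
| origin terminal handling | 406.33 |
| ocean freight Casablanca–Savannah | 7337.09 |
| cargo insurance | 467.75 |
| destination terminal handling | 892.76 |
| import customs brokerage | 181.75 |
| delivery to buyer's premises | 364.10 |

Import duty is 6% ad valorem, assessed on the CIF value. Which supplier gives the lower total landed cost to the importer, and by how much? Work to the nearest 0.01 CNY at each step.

Supplier A (EXW):
CIF value = EXW price + inland to port + export clearance + origin terminal + freight + insurance = 54891.57 + 1199.09 + 171.49 + 406.33 + 7337.09 + 467.75 = 64473.32
Import duty = 64473.32 × 6% = 3868.40
Buyer bears (A): 1199.09 + 171.49 + 406.33 + 7337.09 + 467.75 + 892.76 + 181.75 + 364.10 = 11020.36
Landed cost (A) = invoice 54891.57 + 11020.36 + duty 3868.40 = 69780.33
Supplier B (FCA):
CIF value = FCA price + origin terminal + freight + insurance = 56267.64 + 406.33 + 7337.09 + 467.75 = 64478.81
Import duty = 64478.81 × 6% = 3868.73
Buyer bears (B): 406.33 + 7337.09 + 467.75 + 892.76 + 181.75 + 364.10 = 9649.78
Landed cost (B) = invoice 56267.64 + 9649.78 + duty 3868.73 = 69786.15
Difference = |69780.33 − 69786.15| = 5.82

Supplier A is cheaper by CNY 5.82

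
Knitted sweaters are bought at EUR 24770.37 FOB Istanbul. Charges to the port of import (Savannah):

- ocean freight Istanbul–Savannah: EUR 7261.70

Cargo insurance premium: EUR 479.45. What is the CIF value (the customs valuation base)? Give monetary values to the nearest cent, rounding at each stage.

CIF = FOB price + freight + insurance
CIF = 24770.37 + 7261.70 + 479.45 = 32511.52

CIF value: EUR 32511.52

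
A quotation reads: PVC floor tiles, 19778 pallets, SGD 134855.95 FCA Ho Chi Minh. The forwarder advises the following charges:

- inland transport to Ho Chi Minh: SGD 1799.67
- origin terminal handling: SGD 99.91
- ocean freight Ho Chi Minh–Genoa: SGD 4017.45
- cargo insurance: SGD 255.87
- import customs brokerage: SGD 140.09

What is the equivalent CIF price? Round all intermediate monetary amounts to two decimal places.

CIF price: SGD 139229.18

Not relevant to the conversion: inland to port — on the seller under both FCA and CIF; already in the FCA price and stays in the CIF price. brokerage — on the buyer under both terms; not part of either seller's price.
From FCA to CIF, the seller additionally bears: origin terminal, freight, insurance.
CIF price = 134855.95 + 99.91 + 4017.45 + 255.87 = 139229.18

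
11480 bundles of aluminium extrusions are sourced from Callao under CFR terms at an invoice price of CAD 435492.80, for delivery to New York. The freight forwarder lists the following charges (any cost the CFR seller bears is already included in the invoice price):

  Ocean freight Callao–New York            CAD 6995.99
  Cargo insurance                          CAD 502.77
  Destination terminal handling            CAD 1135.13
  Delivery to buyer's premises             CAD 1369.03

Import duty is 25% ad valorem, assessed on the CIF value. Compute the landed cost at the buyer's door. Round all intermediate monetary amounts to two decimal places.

CFR: the seller pays costs through ocean freight to the destination port, but not insurance.
Already in the invoice (seller's account under CFR): freight — exclude.
CIF value = CFR price + insurance = 435492.80 + 502.77 = 435995.57
Import duty = 435995.57 × 25% = 108998.89
Buyer bears: insurance 502.77 + destination terminal 1135.13 + delivery 1369.03 + duty 108998.89 = 112005.82
Landed cost = invoice 435492.80 + 112005.82 = 547498.62

Total landed cost: CAD 547498.62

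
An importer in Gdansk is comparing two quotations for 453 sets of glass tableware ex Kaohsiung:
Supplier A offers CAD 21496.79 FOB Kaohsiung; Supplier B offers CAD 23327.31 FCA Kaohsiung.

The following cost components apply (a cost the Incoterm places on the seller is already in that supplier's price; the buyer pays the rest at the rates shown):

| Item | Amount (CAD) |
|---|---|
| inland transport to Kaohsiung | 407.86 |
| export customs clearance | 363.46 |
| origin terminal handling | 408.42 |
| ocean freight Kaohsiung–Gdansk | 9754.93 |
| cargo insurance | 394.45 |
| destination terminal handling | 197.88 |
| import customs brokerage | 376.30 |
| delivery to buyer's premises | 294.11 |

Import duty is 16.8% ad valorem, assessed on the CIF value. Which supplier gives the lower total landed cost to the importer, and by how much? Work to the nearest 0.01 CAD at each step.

Supplier A is cheaper by CAD 2615.08

Supplier A (FOB):
CIF value = FOB price + freight + insurance = 21496.79 + 9754.93 + 394.45 = 31646.17
Import duty = 31646.17 × 16.8% = 5316.56
Buyer bears (A): 9754.93 + 394.45 + 197.88 + 376.30 + 294.11 = 11017.67
Landed cost (A) = invoice 21496.79 + 11017.67 + duty 5316.56 = 37831.02
Supplier B (FCA):
CIF value = FCA price + origin terminal + freight + insurance = 23327.31 + 408.42 + 9754.93 + 394.45 = 33885.11
Import duty = 33885.11 × 16.8% = 5692.70
Buyer bears (B): 408.42 + 9754.93 + 394.45 + 197.88 + 376.30 + 294.11 = 11426.09
Landed cost (B) = invoice 23327.31 + 11426.09 + duty 5692.70 = 40446.10
Difference = |37831.02 − 40446.10| = 2615.08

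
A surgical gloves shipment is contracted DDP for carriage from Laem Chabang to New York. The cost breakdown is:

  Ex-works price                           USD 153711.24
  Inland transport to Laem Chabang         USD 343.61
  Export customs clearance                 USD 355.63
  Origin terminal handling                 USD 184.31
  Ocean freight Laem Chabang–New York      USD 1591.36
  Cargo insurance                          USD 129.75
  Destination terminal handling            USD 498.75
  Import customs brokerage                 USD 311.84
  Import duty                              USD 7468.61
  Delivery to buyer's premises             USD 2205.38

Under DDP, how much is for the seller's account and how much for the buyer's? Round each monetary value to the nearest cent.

Seller: USD 166800.48; buyer: USD 0.00

DDP: the seller bears all costs including import duty.
Seller's account: goods 153711.24 + inland to port 343.61 + export clearance 355.63 + origin terminal 184.31 + freight 1591.36 + insurance 129.75 + destination terminal 498.75 + brokerage 311.84 + duty 7468.61 + delivery 2205.38 = 166800.48
Buyer's account: 0.00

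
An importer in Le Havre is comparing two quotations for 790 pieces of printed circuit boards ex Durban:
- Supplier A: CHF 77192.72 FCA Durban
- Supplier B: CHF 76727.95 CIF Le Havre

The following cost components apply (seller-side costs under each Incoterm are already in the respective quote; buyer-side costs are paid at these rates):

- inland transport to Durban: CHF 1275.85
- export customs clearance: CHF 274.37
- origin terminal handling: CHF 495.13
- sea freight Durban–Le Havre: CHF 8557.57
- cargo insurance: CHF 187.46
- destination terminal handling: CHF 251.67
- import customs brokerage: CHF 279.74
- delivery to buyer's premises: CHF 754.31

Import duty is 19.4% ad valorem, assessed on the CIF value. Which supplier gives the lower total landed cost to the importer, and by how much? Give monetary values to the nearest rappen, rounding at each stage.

Supplier A (FCA):
CIF value = FCA price + origin terminal + freight + insurance = 77192.72 + 495.13 + 8557.57 + 187.46 = 86432.88
Import duty = 86432.88 × 19.4% = 16767.98
Buyer bears (A): 495.13 + 8557.57 + 187.46 + 251.67 + 279.74 + 754.31 = 10525.88
Landed cost (A) = invoice 77192.72 + 10525.88 + duty 16767.98 = 104486.58
Supplier B (CIF):
The CIF price already equals the CIF value: 76727.95
Import duty = 76727.95 × 19.4% = 14885.22
Buyer bears (B): 251.67 + 279.74 + 754.31 = 1285.72
Landed cost (B) = invoice 76727.95 + 1285.72 + duty 14885.22 = 92898.89
Difference = |104486.58 − 92898.89| = 11587.69

Supplier B is cheaper by CHF 11587.69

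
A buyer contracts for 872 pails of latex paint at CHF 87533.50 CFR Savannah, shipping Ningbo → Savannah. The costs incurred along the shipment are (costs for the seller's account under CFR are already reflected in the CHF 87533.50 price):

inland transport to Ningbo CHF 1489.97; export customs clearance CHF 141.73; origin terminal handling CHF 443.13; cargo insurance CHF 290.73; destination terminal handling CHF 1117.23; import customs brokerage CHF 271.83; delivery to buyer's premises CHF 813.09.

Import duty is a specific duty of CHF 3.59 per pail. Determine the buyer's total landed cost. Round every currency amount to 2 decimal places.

Total landed cost: CHF 93156.86

CFR: the seller pays costs through ocean freight to the destination port, but not insurance.
Already in the invoice (seller's account under CFR): inland to port, export clearance, origin terminal — exclude.
CIF value = CFR price + insurance = 87533.50 + 290.73 = 87824.23
Import duty = 872 × 3.59 = 3130.48
Buyer bears: insurance 290.73 + destination terminal 1117.23 + brokerage 271.83 + delivery 813.09 + duty 3130.48 = 5623.36
Landed cost = invoice 87533.50 + 5623.36 = 93156.86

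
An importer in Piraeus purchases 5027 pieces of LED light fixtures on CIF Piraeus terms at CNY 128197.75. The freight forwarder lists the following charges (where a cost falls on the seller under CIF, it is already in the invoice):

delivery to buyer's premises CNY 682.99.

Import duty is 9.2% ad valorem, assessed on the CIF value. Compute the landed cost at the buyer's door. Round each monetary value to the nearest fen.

Total landed cost: CNY 140674.93

CIF: the seller pays costs through ocean freight and marine insurance to the destination port.
The CIF price already equals the CIF value: 128197.75
Import duty = 128197.75 × 9.2% = 11794.19
Buyer bears: delivery 682.99 + duty 11794.19 = 12477.18
Landed cost = invoice 128197.75 + 12477.18 = 140674.93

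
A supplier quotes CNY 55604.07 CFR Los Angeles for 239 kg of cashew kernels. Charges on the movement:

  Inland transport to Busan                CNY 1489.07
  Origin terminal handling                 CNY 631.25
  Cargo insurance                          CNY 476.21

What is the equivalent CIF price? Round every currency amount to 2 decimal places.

Not relevant to the conversion: inland to port, origin terminal — on the seller under both CFR and CIF; already in the CFR price and stays in the CIF price.
From CFR to CIF, the seller additionally bears: insurance.
CIF price = 55604.07 + 476.21 = 56080.28

CIF price: CNY 56080.28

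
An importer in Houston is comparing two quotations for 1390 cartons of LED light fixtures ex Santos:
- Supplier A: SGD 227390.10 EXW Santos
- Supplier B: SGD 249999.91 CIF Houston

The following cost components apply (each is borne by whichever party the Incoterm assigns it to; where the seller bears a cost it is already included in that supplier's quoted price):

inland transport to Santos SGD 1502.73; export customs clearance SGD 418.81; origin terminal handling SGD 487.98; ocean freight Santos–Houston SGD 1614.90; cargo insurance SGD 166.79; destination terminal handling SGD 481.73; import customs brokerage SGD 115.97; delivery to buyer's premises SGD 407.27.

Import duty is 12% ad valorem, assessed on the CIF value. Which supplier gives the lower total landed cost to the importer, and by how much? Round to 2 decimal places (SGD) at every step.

Supplier A is cheaper by SGD 20628.83

Supplier A (EXW):
CIF value = EXW price + inland to port + export clearance + origin terminal + freight + insurance = 227390.10 + 1502.73 + 418.81 + 487.98 + 1614.90 + 166.79 = 231581.31
Import duty = 231581.31 × 12% = 27789.76
Buyer bears (A): 1502.73 + 418.81 + 487.98 + 1614.90 + 166.79 + 481.73 + 115.97 + 407.27 = 5196.18
Landed cost (A) = invoice 227390.10 + 5196.18 + duty 27789.76 = 260376.04
Supplier B (CIF):
The CIF price already equals the CIF value: 249999.91
Import duty = 249999.91 × 12% = 29999.99
Buyer bears (B): 481.73 + 115.97 + 407.27 = 1004.97
Landed cost (B) = invoice 249999.91 + 1004.97 + duty 29999.99 = 281004.87
Difference = |260376.04 − 281004.87| = 20628.83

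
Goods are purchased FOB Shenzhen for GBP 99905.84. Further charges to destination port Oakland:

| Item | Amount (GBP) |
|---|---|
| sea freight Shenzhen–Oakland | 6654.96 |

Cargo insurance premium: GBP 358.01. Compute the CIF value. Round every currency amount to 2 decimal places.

CIF = FOB price + freight + insurance
CIF = 99905.84 + 6654.96 + 358.01 = 106918.81

CIF value: GBP 106918.81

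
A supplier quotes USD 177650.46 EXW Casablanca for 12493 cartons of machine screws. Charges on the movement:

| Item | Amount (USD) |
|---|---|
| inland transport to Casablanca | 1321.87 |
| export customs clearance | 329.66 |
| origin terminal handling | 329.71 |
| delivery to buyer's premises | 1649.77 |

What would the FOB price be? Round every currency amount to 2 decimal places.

FOB price: USD 179631.70

Not relevant to the conversion: delivery — on the buyer under both terms; not part of either seller's price.
From EXW to FOB, the seller additionally bears: inland to port, export clearance, origin terminal.
FOB price = 177650.46 + 1321.87 + 329.66 + 329.71 = 179631.70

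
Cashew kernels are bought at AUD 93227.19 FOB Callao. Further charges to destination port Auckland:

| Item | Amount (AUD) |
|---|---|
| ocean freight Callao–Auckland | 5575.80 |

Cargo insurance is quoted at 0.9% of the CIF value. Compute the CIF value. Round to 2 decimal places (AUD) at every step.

CIF value: AUD 99700.29

Let C be the CIF value. C = FOB price + freight + 0.9% × C
C − 0.9% × C = 93227.19 + 5575.80
0.991 × C = 98802.99
C = 98802.99 / 0.991 = 99700.29
Insurance premium = 0.9% × 99700.29 = 897.30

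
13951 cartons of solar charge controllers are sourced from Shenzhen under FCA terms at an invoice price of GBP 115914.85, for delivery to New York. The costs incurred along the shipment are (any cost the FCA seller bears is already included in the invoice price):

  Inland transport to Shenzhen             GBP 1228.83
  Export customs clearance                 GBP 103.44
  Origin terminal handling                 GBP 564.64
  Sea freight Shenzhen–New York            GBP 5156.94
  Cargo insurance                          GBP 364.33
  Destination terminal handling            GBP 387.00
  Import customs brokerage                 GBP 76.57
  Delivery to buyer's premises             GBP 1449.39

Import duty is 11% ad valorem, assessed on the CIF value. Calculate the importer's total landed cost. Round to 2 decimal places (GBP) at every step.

Total landed cost: GBP 137333.80

FCA: the seller delivers export-cleared goods to the carrier; the buyer bears costs from that point.
Already in the invoice (seller's account under FCA): inland to port, export clearance — exclude.
CIF value = FCA price + origin terminal + freight + insurance = 115914.85 + 564.64 + 5156.94 + 364.33 = 122000.76
Import duty = 122000.76 × 11% = 13420.08
Buyer bears: origin terminal 564.64 + freight 5156.94 + insurance 364.33 + destination terminal 387.00 + brokerage 76.57 + delivery 1449.39 + duty 13420.08 = 21418.95
Landed cost = invoice 115914.85 + 21418.95 = 137333.80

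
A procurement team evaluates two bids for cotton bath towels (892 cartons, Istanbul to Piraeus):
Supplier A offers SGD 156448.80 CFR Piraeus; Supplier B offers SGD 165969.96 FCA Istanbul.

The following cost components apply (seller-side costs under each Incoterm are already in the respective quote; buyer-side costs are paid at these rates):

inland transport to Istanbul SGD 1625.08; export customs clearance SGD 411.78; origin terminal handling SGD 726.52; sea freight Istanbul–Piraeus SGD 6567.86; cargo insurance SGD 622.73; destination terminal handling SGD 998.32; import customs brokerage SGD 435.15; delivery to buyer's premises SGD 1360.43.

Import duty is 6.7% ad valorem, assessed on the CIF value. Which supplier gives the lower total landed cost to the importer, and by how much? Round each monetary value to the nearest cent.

Supplier A is cheaper by SGD 17942.18

Supplier A (CFR):
CIF value = CFR price + insurance = 156448.80 + 622.73 = 157071.53
Import duty = 157071.53 × 6.7% = 10523.79
Buyer bears (A): 622.73 + 998.32 + 435.15 + 1360.43 = 3416.63
Landed cost (A) = invoice 156448.80 + 3416.63 + duty 10523.79 = 170389.22
Supplier B (FCA):
CIF value = FCA price + origin terminal + freight + insurance = 165969.96 + 726.52 + 6567.86 + 622.73 = 173887.07
Import duty = 173887.07 × 6.7% = 11650.43
Buyer bears (B): 726.52 + 6567.86 + 622.73 + 998.32 + 435.15 + 1360.43 = 10711.01
Landed cost (B) = invoice 165969.96 + 10711.01 + duty 11650.43 = 188331.40
Difference = |170389.22 − 188331.40| = 17942.18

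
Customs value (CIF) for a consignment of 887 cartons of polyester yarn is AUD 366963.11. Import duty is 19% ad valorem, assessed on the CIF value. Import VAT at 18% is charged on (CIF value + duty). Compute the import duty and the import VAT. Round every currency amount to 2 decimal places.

Import duty = 366963.11 × 19% = 69722.99
VAT base = CIF + duty = 366963.11 + 69722.99 = 436686.10
Import VAT = 436686.10 × 18% = 78603.50

Import duty: AUD 69722.99; import VAT: AUD 78603.50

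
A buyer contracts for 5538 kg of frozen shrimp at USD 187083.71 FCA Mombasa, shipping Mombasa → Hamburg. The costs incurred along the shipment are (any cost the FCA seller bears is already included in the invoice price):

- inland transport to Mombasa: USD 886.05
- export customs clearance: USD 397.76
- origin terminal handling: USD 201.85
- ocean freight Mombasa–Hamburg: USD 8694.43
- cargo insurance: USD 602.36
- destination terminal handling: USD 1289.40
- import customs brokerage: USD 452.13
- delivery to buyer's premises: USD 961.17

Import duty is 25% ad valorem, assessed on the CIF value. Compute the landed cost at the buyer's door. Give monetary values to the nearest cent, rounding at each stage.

FCA: the seller delivers export-cleared goods to the carrier; the buyer bears costs from that point.
Already in the invoice (seller's account under FCA): inland to port, export clearance — exclude.
CIF value = FCA price + origin terminal + freight + insurance = 187083.71 + 201.85 + 8694.43 + 602.36 = 196582.35
Import duty = 196582.35 × 25% = 49145.59
Buyer bears: origin terminal 201.85 + freight 8694.43 + insurance 602.36 + destination terminal 1289.40 + brokerage 452.13 + delivery 961.17 + duty 49145.59 = 61346.93
Landed cost = invoice 187083.71 + 61346.93 = 248430.64

Total landed cost: USD 248430.64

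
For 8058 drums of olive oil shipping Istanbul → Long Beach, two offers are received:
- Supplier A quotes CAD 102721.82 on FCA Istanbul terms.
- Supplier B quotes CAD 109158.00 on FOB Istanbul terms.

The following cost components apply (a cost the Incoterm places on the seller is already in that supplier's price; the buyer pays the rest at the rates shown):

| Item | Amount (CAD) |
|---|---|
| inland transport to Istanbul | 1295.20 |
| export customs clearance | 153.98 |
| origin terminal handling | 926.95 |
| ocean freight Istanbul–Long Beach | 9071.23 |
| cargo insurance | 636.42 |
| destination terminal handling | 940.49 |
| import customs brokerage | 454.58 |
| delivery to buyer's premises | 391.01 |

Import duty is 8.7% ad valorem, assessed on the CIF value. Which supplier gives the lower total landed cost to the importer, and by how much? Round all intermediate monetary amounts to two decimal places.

Supplier A is cheaper by CAD 5988.53

Supplier A (FCA):
CIF value = FCA price + origin terminal + freight + insurance = 102721.82 + 926.95 + 9071.23 + 636.42 = 113356.42
Import duty = 113356.42 × 8.7% = 9862.01
Buyer bears (A): 926.95 + 9071.23 + 636.42 + 940.49 + 454.58 + 391.01 = 12420.68
Landed cost (A) = invoice 102721.82 + 12420.68 + duty 9862.01 = 125004.51
Supplier B (FOB):
CIF value = FOB price + freight + insurance = 109158.00 + 9071.23 + 636.42 = 118865.65
Import duty = 118865.65 × 8.7% = 10341.31
Buyer bears (B): 9071.23 + 636.42 + 940.49 + 454.58 + 391.01 = 11493.73
Landed cost (B) = invoice 109158.00 + 11493.73 + duty 10341.31 = 130993.04
Difference = |125004.51 − 130993.04| = 5988.53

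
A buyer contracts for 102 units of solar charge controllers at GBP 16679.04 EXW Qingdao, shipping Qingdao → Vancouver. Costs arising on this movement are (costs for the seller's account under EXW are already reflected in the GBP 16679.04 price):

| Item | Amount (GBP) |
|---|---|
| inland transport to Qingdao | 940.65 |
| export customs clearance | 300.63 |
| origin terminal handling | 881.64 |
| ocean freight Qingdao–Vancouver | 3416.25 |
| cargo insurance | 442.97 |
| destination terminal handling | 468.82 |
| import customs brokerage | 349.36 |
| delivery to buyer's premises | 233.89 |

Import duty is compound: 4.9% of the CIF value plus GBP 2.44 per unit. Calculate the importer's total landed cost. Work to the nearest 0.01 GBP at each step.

Total landed cost: GBP 25072.53

EXW: the seller makes goods available at their premises; the buyer bears all onward costs.
CIF value = EXW price + inland to port + export clearance + origin terminal + freight + insurance = 16679.04 + 940.65 + 300.63 + 881.64 + 3416.25 + 442.97 = 22661.18
Ad valorem component: 22661.18 × 4.9% = 1110.40
Specific component: 102 × 2.44 = 248.88
Import duty = 1110.40 + 248.88 = 1359.28
Buyer bears: inland to port 940.65 + export clearance 300.63 + origin terminal 881.64 + freight 3416.25 + insurance 442.97 + destination terminal 468.82 + brokerage 349.36 + delivery 233.89 + duty 1359.28 = 8393.49
Landed cost = invoice 16679.04 + 8393.49 = 25072.53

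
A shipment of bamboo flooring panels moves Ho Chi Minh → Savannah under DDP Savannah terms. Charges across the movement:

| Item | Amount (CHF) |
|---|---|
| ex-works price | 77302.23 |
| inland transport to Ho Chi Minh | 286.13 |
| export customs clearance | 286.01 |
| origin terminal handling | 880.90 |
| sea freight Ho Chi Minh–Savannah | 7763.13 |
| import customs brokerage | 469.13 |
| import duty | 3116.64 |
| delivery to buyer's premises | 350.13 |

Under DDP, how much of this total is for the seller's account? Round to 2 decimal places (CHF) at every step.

Seller's account: CHF 90454.30

DDP: the seller bears all costs including import duty.
Seller's account: goods 77302.23 + inland to port 286.13 + export clearance 286.01 + origin terminal 880.90 + freight 7763.13 + brokerage 469.13 + duty 3116.64 + delivery 350.13 = 90454.30
Buyer's account: 0.00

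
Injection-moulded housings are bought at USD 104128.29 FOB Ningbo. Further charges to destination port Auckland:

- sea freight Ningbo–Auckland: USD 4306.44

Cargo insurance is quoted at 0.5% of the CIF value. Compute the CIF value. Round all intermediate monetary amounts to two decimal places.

CIF value: USD 108979.63

Let C be the CIF value. C = FOB price + freight + 0.5% × C
C − 0.5% × C = 104128.29 + 4306.44
0.995 × C = 108434.73
C = 108434.73 / 0.995 = 108979.63
Insurance premium = 0.5% × 108979.63 = 544.90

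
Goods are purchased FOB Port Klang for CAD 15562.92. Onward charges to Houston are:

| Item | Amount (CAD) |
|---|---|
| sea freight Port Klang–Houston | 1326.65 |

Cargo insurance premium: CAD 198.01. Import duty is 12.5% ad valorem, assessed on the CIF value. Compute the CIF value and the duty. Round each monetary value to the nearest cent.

CIF = FOB price + freight + insurance
CIF = 15562.92 + 1326.65 + 198.01 = 17087.58
Import duty = 17087.58 × 12.5% = 2135.95

CIF value: CAD 17087.58; import duty: CAD 2135.95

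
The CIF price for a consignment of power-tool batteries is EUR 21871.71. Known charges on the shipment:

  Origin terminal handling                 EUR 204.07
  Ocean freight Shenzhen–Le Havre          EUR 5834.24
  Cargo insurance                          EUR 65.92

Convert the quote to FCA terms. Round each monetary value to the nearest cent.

FCA price: EUR 15767.48

From CIF to FCA, the seller no longer bears: origin terminal, freight, insurance.
FCA price = 21871.71 − 204.07 − 5834.24 − 65.92 = 15767.48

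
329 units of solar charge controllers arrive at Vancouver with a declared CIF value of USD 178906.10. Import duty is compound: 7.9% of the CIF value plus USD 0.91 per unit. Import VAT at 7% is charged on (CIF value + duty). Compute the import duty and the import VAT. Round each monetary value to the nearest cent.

Ad valorem component: 178906.10 × 7.9% = 14133.58
Specific component: 329 × 0.91 = 299.39
Import duty = 14133.58 + 299.39 = 14432.97
VAT base = CIF + duty = 178906.10 + 14432.97 = 193339.07
Import VAT = 193339.07 × 7% = 13533.73

Import duty: USD 14432.97; import VAT: USD 13533.73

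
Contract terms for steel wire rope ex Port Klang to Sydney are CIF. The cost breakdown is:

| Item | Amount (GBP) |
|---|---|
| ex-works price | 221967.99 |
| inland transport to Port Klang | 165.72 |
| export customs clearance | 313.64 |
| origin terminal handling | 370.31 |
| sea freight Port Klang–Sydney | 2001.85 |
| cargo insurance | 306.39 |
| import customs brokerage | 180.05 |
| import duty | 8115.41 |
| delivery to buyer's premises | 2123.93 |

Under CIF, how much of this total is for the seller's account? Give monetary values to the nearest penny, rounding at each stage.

Seller's account: GBP 225125.90

CIF: the seller pays costs through ocean freight and marine insurance to the destination port.
Seller's account: goods 221967.99 + inland to port 165.72 + export clearance 313.64 + origin terminal 370.31 + freight 2001.85 + insurance 306.39 = 225125.90
Buyer's account: brokerage 180.05 + duty 8115.41 + delivery 2123.93 = 10419.39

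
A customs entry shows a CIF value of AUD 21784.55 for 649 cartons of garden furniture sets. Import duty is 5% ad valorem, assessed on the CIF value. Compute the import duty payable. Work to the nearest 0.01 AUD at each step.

Import duty = 21784.55 × 5% = 1089.23

Import duty: AUD 1089.23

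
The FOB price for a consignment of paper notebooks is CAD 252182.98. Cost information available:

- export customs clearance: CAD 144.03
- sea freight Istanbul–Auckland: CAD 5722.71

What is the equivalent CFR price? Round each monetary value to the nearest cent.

CFR price: CAD 257905.69

Not relevant to the conversion: export clearance — on the seller under both FOB and CFR; already in the FOB price and stays in the CFR price.
From FOB to CFR, the seller additionally bears: freight.
CFR price = 252182.98 + 5722.71 = 257905.69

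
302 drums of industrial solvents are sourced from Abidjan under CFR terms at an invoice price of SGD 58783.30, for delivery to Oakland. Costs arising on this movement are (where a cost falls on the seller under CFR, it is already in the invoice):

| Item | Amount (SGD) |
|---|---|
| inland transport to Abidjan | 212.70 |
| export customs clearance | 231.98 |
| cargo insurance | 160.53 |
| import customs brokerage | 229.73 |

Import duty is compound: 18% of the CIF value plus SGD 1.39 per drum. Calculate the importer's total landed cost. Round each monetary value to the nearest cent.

CFR: the seller pays costs through ocean freight to the destination port, but not insurance.
Already in the invoice (seller's account under CFR): inland to port, export clearance — exclude.
CIF value = CFR price + insurance = 58783.30 + 160.53 = 58943.83
Ad valorem component: 58943.83 × 18% = 10609.89
Specific component: 302 × 1.39 = 419.78
Import duty = 10609.89 + 419.78 = 11029.67
Buyer bears: insurance 160.53 + brokerage 229.73 + duty 11029.67 = 11419.93
Landed cost = invoice 58783.30 + 11419.93 = 70203.23

Total landed cost: SGD 70203.23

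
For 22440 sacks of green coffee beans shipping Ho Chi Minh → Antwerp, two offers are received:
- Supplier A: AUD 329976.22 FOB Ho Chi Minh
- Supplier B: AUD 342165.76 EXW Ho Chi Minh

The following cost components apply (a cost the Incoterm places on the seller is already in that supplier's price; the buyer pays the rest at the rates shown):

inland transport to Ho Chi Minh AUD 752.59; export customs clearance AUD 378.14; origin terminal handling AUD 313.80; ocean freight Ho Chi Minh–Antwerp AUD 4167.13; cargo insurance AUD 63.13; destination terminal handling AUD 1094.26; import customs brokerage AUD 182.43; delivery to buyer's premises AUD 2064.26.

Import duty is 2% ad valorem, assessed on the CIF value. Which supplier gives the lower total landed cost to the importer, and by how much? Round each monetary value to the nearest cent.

Supplier A (FOB):
CIF value = FOB price + freight + insurance = 329976.22 + 4167.13 + 63.13 = 334206.48
Import duty = 334206.48 × 2% = 6684.13
Buyer bears (A): 4167.13 + 63.13 + 1094.26 + 182.43 + 2064.26 = 7571.21
Landed cost (A) = invoice 329976.22 + 7571.21 + duty 6684.13 = 344231.56
Supplier B (EXW):
CIF value = EXW price + inland to port + export clearance + origin terminal + freight + insurance = 342165.76 + 752.59 + 378.14 + 313.80 + 4167.13 + 63.13 = 347840.55
Import duty = 347840.55 × 2% = 6956.81
Buyer bears (B): 752.59 + 378.14 + 313.80 + 4167.13 + 63.13 + 1094.26 + 182.43 + 2064.26 = 9015.74
Landed cost (B) = invoice 342165.76 + 9015.74 + duty 6956.81 = 358138.31
Difference = |344231.56 − 358138.31| = 13906.75

Supplier A is cheaper by AUD 13906.75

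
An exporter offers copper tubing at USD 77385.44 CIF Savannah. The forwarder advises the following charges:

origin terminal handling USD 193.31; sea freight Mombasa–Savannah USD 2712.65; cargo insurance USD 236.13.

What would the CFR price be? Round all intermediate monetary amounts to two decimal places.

Not relevant to the conversion: freight, origin terminal — on the seller under both CIF and CFR; already in the CIF price and stays in the CFR price.
From CIF to CFR, the seller no longer bears: insurance.
CFR price = 77385.44 − 236.13 = 77149.31

CFR price: USD 77149.31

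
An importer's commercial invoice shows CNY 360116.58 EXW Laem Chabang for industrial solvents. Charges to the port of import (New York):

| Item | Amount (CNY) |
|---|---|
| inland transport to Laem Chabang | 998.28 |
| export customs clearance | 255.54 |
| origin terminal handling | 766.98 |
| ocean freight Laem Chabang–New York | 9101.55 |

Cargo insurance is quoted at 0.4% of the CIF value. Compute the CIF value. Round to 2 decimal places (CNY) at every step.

Let C be the CIF value. C = EXW price + pre-shipment costs + freight + 0.4% × C
C − 0.4% × C = 360116.58 + 998.28 + 255.54 + 766.98 + 9101.55
0.996 × C = 371238.93
C = 371238.93 / 0.996 = 372729.85
Insurance premium = 0.4% × 372729.85 = 1490.92

CIF value: CNY 372729.85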